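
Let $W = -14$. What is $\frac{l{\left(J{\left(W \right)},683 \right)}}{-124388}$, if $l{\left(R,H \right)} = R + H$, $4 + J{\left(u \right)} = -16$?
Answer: $- \frac{663}{124388} \approx -0.0053301$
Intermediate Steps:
$J{\left(u \right)} = -20$ ($J{\left(u \right)} = -4 - 16 = -20$)
$l{\left(R,H \right)} = H + R$
$\frac{l{\left(J{\left(W \right)},683 \right)}}{-124388} = \frac{683 - 20}{-124388} = 663 \left(- \frac{1}{124388}\right) = - \frac{663}{124388}$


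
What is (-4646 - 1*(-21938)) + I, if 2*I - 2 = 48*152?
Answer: 20941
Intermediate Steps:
I = 3649 (I = 1 + (48*152)/2 = 1 + (½)*7296 = 1 + 3648 = 3649)
(-4646 - 1*(-21938)) + I = (-4646 - 1*(-21938)) + 3649 = (-4646 + 21938) + 3649 = 17292 + 3649 = 20941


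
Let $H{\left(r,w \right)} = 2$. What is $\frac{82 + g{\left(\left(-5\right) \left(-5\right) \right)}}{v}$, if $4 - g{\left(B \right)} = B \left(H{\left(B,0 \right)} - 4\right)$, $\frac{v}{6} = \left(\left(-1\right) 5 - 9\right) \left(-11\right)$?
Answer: $\frac{34}{231} \approx 0.14719$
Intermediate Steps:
$v = 924$ ($v = 6 \left(\left(-1\right) 5 - 9\right) \left(-11\right) = 6 \left(-5 - 9\right) \left(-11\right) = 6 \left(\left(-14\right) \left(-11\right)\right) = 6 \cdot 154 = 924$)
$g{\left(B \right)} = 4 + 2 B$ ($g{\left(B \right)} = 4 - B \left(2 - 4\right) = 4 - B \left(-2\right) = 4 - - 2 B = 4 + 2 B$)
$\frac{82 + g{\left(\left(-5\right) \left(-5\right) \right)}}{v} = \frac{82 + \left(4 + 2 \left(\left(-5\right) \left(-5\right)\right)\right)}{924} = \left(82 + \left(4 + 2 \cdot 25\right)\right) \frac{1}{924} = \left(82 + \left(4 + 50\right)\right) \frac{1}{924} = \left(82 + 54\right) \frac{1}{924} = 136 \cdot \frac{1}{924} = \frac{34}{231}$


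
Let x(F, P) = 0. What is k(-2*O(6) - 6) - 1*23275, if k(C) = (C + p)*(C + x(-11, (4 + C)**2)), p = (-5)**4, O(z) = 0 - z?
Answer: -19489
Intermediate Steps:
O(z) = -z
p = 625
k(C) = C*(625 + C) (k(C) = (C + 625)*(C + 0) = (625 + C)*C = C*(625 + C))
k(-2*O(6) - 6) - 1*23275 = (-(-2)*6 - 6)*(625 + (-(-2)*6 - 6)) - 1*23275 = (-2*(-6) - 6)*(625 + (-2*(-6) - 6)) - 23275 = (12 - 6)*(625 + (12 - 6)) - 23275 = 6*(625 + 6) - 23275 = 6*631 - 23275 = 3786 - 23275 = -19489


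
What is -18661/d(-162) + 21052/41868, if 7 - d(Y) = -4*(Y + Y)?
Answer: 202108694/13491963 ≈ 14.980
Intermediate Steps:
d(Y) = 7 + 8*Y (d(Y) = 7 - (-4)*(Y + Y) = 7 - (-4)*2*Y = 7 - (-8)*Y = 7 + 8*Y)
-18661/d(-162) + 21052/41868 = -18661/(7 + 8*(-162)) + 21052/41868 = -18661/(7 - 1296) + 21052*(1/41868) = -18661/(-1289) + 5263/10467 = -18661*(-1/1289) + 5263/10467 = 18661/1289 + 5263/10467 = 202108694/13491963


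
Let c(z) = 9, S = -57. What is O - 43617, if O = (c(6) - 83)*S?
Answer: -39399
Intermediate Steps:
O = 4218 (O = (9 - 83)*(-57) = -74*(-57) = 4218)
O - 43617 = 4218 - 43617 = -39399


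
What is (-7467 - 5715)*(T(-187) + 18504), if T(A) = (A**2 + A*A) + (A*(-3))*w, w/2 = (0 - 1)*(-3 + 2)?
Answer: -1180632648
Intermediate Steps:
w = 2 (w = 2*((0 - 1)*(-3 + 2)) = 2*(-1*(-1)) = 2*1 = 2)
T(A) = -6*A + 2*A**2 (T(A) = (A**2 + A*A) + (A*(-3))*2 = (A**2 + A**2) - 3*A*2 = 2*A**2 - 6*A = -6*A + 2*A**2)
(-7467 - 5715)*(T(-187) + 18504) = (-7467 - 5715)*(2*(-187)*(-3 - 187) + 18504) = -13182*(2*(-187)*(-190) + 18504) = -13182*(71060 + 18504) = -13182*89564 = -1180632648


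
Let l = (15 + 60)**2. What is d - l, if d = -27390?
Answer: -33015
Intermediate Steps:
l = 5625 (l = 75**2 = 5625)
d - l = -27390 - 1*5625 = -27390 - 5625 = -33015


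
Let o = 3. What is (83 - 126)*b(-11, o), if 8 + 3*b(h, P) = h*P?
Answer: 1763/3 ≈ 587.67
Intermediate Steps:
b(h, P) = -8/3 + P*h/3 (b(h, P) = -8/3 + (h*P)/3 = -8/3 + (P*h)/3 = -8/3 + P*h/3)
(83 - 126)*b(-11, o) = (83 - 126)*(-8/3 + (⅓)*3*(-11)) = -43*(-8/3 - 11) = -43*(-41/3) = 1763/3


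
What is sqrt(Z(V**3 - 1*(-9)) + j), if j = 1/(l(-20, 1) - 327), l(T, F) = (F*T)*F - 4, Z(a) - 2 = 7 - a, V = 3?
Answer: I*sqrt(369642)/117 ≈ 5.1964*I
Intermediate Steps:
Z(a) = 9 - a (Z(a) = 2 + (7 - a) = 9 - a)
l(T, F) = -4 + T*F**2 (l(T, F) = T*F**2 - 4 = -4 + T*F**2)
j = -1/351 (j = 1/((-4 - 20*1**2) - 327) = 1/((-4 - 20*1) - 327) = 1/((-4 - 20) - 327) = 1/(-24 - 327) = 1/(-351) = -1/351 ≈ -0.0028490)
sqrt(Z(V**3 - 1*(-9)) + j) = sqrt((9 - (3**3 - 1*(-9))) - 1/351) = sqrt((9 - (27 + 9)) - 1/351) = sqrt((9 - 1*36) - 1/351) = sqrt((9 - 36) - 1/351) = sqrt(-27 - 1/351) = sqrt(-9478/351) = I*sqrt(369642)/117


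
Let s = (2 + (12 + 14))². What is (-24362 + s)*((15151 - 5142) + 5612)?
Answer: -368311938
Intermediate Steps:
s = 784 (s = (2 + 26)² = 28² = 784)
(-24362 + s)*((15151 - 5142) + 5612) = (-24362 + 784)*((15151 - 5142) + 5612) = -23578*(10009 + 5612) = -23578*15621 = -368311938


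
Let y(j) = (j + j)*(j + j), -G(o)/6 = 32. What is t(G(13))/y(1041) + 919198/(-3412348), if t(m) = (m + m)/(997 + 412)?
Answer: -233921625871525/868389406736682 ≈ -0.26937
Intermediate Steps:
G(o) = -192 (G(o) = -6*32 = -192)
y(j) = 4*j**2 (y(j) = (2*j)*(2*j) = 4*j**2)
t(m) = 2*m/1409 (t(m) = (2*m)/1409 = (2*m)*(1/1409) = 2*m/1409)
t(G(13))/y(1041) + 919198/(-3412348) = ((2/1409)*(-192))/((4*1041**2)) + 919198/(-3412348) = -384/(1409*(4*1083681)) + 919198*(-1/3412348) = -384/1409/4334724 - 459599/1706174 = -384/1409*1/4334724 - 459599/1706174 = -32/508968843 - 459599/1706174 = -233921625871525/868389406736682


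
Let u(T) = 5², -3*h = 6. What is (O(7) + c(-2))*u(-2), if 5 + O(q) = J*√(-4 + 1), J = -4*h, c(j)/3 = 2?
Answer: 25 + 200*I*√3 ≈ 25.0 + 346.41*I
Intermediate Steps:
c(j) = 6 (c(j) = 3*2 = 6)
h = -2 (h = -⅓*6 = -2)
u(T) = 25
J = 8 (J = -4*(-2) = 8)
O(q) = -5 + 8*I*√3 (O(q) = -5 + 8*√(-4 + 1) = -5 + 8*√(-3) = -5 + 8*(I*√3) = -5 + 8*I*√3)
(O(7) + c(-2))*u(-2) = ((-5 + 8*I*√3) + 6)*25 = (1 + 8*I*√3)*25 = 25 + 200*I*√3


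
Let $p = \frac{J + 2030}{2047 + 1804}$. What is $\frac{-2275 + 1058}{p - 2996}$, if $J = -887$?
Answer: $\frac{4686667}{11536453} \approx 0.40625$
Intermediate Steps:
$p = \frac{1143}{3851}$ ($p = \frac{-887 + 2030}{2047 + 1804} = \frac{1143}{3851} \approx 0.29681$)
$\frac{-2275 + 1058}{p - 2996} = \frac{-2275 + 1058}{\frac{1143}{3851} - 2996} = - \frac{1217}{- \frac{11536453}{3851}} = \left(-1217\right) \left(- \frac{3851}{11536453}\right) = \frac{4686667}{11536453}$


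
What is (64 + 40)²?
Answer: 10816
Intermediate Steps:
(64 + 40)² = 104² = 10816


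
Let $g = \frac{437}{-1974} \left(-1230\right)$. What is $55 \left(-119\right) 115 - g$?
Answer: $- \frac{247719660}{329} \approx -7.5295 \cdot 10^{5}$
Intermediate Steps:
$g = \frac{89585}{329}$ ($g = 437 \left(- \frac{1}{1974}\right) \left(-1230\right) = \left(- \frac{437}{1974}\right) \left(-1230\right) = \frac{89585}{329} \approx 272.29$)
$55 \left(-119\right) 115 - g = 55 \left(-119\right) 115 - \frac{89585}{329} = \left(-6545\right) 115 - \frac{89585}{329} = -752675 - \frac{89585}{329} = - \frac{247719660}{329}$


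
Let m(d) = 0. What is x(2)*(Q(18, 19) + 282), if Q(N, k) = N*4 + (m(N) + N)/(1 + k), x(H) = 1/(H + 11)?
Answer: 273/10 ≈ 27.300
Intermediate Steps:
x(H) = 1/(11 + H)
Q(N, k) = 4*N + N/(1 + k) (Q(N, k) = N*4 + (0 + N)/(1 + k) = 4*N + N/(1 + k))
x(2)*(Q(18, 19) + 282) = (18*(5 + 4*19)/(1 + 19) + 282)/(11 + 2) = (18*(5 + 76)/20 + 282)/13 = (18*(1/20)*81 + 282)/13 = (729/10 + 282)/13 = (1/13)*(3549/10) = 273/10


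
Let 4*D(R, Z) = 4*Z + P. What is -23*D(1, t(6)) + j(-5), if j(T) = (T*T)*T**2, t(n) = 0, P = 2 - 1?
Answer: 2477/4 ≈ 619.25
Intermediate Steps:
P = 1
j(T) = T**4 (j(T) = T**2*T**2 = T**4)
D(R, Z) = 1/4 + Z (D(R, Z) = (4*Z + 1)/4 = (1 + 4*Z)/4 = 1/4 + Z)
-23*D(1, t(6)) + j(-5) = -23*(1/4 + 0) + (-5)**4 = -23*1/4 + 625 = -23/4 + 625 = 2477/4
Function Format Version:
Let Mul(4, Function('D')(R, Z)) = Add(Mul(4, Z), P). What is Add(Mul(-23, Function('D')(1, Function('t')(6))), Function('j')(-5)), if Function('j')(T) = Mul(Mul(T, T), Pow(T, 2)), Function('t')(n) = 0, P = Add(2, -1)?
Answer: Rational(2477, 4) ≈ 619.25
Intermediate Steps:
P = 1
Function('j')(T) = Pow(T, 4) (Function('j')(T) = Mul(Pow(T, 2), Pow(T, 2)) = Pow(T, 4))
Function('D')(R, Z) = Add(Rational(1, 4), Z) (Function('D')(R, Z) = Mul(Rational(1, 4), Add(Mul(4, Z), 1)) = Mul(Rational(1, 4), Add(1, Mul(4, Z))) = Add(Rational(1, 4), Z))
Add(Mul(-23, Function('D')(1, Function('t')(6))), Function('j')(-5)) = Add(Mul(-23, Add(Rational(1, 4), 0)), Pow(-5, 4)) = Add(Mul(-23, Rational(1, 4)), 625) = Add(Rational(-23, 4), 625) = Rational(2477, 4)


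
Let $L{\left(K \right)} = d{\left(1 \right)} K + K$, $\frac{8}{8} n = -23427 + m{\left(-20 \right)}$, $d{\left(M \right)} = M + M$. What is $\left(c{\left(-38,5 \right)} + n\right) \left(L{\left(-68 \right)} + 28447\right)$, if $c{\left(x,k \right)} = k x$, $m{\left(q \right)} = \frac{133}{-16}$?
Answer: $- \frac{10675995215}{16} \approx -6.6725 \cdot 10^{8}$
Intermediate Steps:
$d{\left(M \right)} = 2 M$
$m{\left(q \right)} = - \frac{133}{16}$ ($m{\left(q \right)} = 133 \left(- \frac{1}{16}\right) = - \frac{133}{16}$)
$n = - \frac{374965}{16}$ ($n = -23427 - \frac{133}{16} = - \frac{374965}{16} \approx -23435.0$)
$L{\left(K \right)} = 3 K$ ($L{\left(K \right)} = 2 \cdot 1 K + K = 2 K + K = 3 K$)
$\left(c{\left(-38,5 \right)} + n\right) \left(L{\left(-68 \right)} + 28447\right) = \left(5 \left(-38\right) - \frac{374965}{16}\right) \left(3 \left(-68\right) + 28447\right) = \left(-190 - \frac{374965}{16}\right) \left(-204 + 28447\right) = \left(- \frac{378005}{16}\right) 28243 = - \frac{10675995215}{16}$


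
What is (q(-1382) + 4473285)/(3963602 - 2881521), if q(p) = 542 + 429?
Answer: 4474256/1082081 ≈ 4.1349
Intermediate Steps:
q(p) = 971
(q(-1382) + 4473285)/(3963602 - 2881521) = (971 + 4473285)/(3963602 - 2881521) = 4474256/1082081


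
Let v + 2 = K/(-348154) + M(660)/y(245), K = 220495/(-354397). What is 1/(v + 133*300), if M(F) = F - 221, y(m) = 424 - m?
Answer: 22085867231702/881236096747762583 ≈ 2.5062e-5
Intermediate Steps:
K = -220495/354397 (K = 220495*(-1/354397) = -220495/354397 ≈ -0.62217)
M(F) = -221 + F
v = 9994202852783/22085867231702 (v = -2 + (-220495/354397/(-348154) + (-221 + 660)/(424 - 1*245)) = -2 + (-220495/354397*(-1/348154) + 439/(424 - 245)) = -2 + (220495/123384733138 + 439/179) = -2 + 54165937316187/22085867231702 = 9994202852783/22085867231702 ≈ 0.45252)
1/(v + 133*300) = 1/(9994202852783/22085867231702 + 133*300) = 1/(9994202852783/22085867231702 + 39900) = 1/(881236096747762583/22085867231702) = 22085867231702/881236096747762583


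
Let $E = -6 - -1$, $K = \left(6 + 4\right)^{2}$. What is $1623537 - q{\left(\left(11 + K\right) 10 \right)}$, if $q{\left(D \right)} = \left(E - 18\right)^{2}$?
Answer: $1623008$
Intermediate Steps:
$K = 100$ ($K = 10^{2} = 100$)
$E = -5$ ($E = -6 + 1 = -5$)
$q{\left(D \right)} = 529$ ($q{\left(D \right)} = \left(-5 - 18\right)^{2} = \left(-23\right)^{2} = 529$)
$1623537 - q{\left(\left(11 + K\right) 10 \right)} = 1623537 - 529 = 1623008$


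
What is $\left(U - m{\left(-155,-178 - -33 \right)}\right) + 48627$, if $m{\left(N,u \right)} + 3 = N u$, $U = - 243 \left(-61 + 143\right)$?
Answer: $6229$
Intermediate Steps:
$U = -19926$ ($U = \left(-243\right) 82 = -19926$)
$m{\left(N,u \right)} = -3 + N u$
$\left(U - m{\left(-155,-178 - -33 \right)}\right) + 48627 = \left(-19926 - \left(-3 - 155 \left(-178 - -33\right)\right)\right) + 48627 = \left(-19926 - \left(-3 - 155 \left(-178 + 33\right)\right)\right) + 48627 = \left(-19926 - \left(-3 - -22475\right)\right) + 48627 = \left(-19926 - \left(-3 + 22475\right)\right) + 48627 = \left(-19926 - 22472\right) + 48627 = -42398 + 48627 = 6229$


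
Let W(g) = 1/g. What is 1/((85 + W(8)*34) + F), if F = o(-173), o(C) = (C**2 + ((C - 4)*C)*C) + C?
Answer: -4/21070351 ≈ -1.8984e-7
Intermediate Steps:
o(C) = C + C**2 + C**2*(-4 + C) (o(C) = (C**2 + ((-4 + C)*C)*C) + C = (C**2 + (C*(-4 + C))*C) + C = (C**2 + C**2*(-4 + C)) + C = C + C**2 + C**2*(-4 + C))
F = -5267677 (F = -173*(1 + (-173)**2 - 3*(-173)) = -173*(1 + 29929 + 519) = -173*30449 = -5267677)
1/((85 + W(8)*34) + F) = 1/((85 + 34/8) - 5267677) = 1/((85 + (1/8)*34) - 5267677) = 1/((85 + 17/4) - 5267677) = 1/(357/4 - 5267677) = 1/(-21070351/4) = -4/21070351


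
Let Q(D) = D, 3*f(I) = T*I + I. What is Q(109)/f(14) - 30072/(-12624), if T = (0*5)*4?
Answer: 47386/1841 ≈ 25.739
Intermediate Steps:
T = 0 (T = 0*4 = 0)
f(I) = I/3 (f(I) = (0*I + I)/3 = (0 + I)/3 = I/3)
Q(109)/f(14) - 30072/(-12624) = 109/(((⅓)*14)) - 30072/(-12624) = 109/(14/3) - 30072*(-1/12624) = 109*(3/14) + 1253/526 = 327/14 + 1253/526 = 47386/1841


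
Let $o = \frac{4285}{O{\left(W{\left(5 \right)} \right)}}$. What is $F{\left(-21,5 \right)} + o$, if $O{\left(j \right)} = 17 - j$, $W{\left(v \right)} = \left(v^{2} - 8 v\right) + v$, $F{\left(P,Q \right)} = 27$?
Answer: $\frac{5014}{27} \approx 185.7$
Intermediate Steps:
$W{\left(v \right)} = v^{2} - 7 v$
$o = \frac{4285}{27}$ ($o = \frac{4285}{17 - 5 \left(-7 + 5\right)} = \frac{4285}{17 - 5 \left(-2\right)} = \frac{4285}{17 - -10} = \frac{4285}{17 + 10} = \frac{4285}{27} \approx 158.7$)
$F{\left(-21,5 \right)} + o = 27 + \frac{4285}{27} = \frac{5014}{27}$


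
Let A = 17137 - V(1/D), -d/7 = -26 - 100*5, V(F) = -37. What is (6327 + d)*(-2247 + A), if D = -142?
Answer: 149404343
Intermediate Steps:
d = 3682 (d = -7*(-26 - 100*5) = -7*(-26 - 500) = -7*(-526) = 3682)
A = 17174 (A = 17137 - 1*(-37) = 17137 + 37 = 17174)
(6327 + d)*(-2247 + A) = (6327 + 3682)*(-2247 + 17174) = 10009*14927 = 149404343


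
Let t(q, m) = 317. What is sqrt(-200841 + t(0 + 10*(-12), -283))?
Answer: 2*I*sqrt(50131) ≈ 447.8*I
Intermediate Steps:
sqrt(-200841 + t(0 + 10*(-12), -283)) = sqrt(-200841 + 317) = sqrt(-200524) = 2*I*sqrt(50131)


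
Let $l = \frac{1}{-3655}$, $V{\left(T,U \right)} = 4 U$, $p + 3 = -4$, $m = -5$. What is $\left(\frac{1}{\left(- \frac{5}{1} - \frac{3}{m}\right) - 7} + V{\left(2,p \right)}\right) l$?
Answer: $\frac{1601}{208335} \approx 0.0076847$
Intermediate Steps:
$p = -7$ ($p = -3 - 4 = -7$)
$l = - \frac{1}{3655} \approx -0.0002736$
$\left(\frac{1}{\left(- \frac{5}{1} - \frac{3}{m}\right) - 7} + V{\left(2,p \right)}\right) l = \left(\frac{1}{\left(- \frac{5}{1} - \frac{3}{-5}\right) - 7} + 4 \left(-7\right)\right) \left(- \frac{1}{3655}\right) = \left(\frac{1}{\left(\left(-5\right) 1 - - \frac{3}{5}\right) - 7} - 28\right) \left(- \frac{1}{3655}\right) = \left(\frac{1}{\left(-5 + \frac{3}{5}\right) - 7} - 28\right) \left(- \frac{1}{3655}\right) = \left(\frac{1}{- \frac{22}{5} - 7} - 28\right) \left(- \frac{1}{3655}\right) = \left(\frac{1}{- \frac{57}{5}} - 28\right) \left(- \frac{1}{3655}\right) = \left(- \frac{5}{57} - 28\right) \left(- \frac{1}{3655}\right) = \left(- \frac{1601}{57}\right) \left(- \frac{1}{3655}\right) = \frac{1601}{208335}$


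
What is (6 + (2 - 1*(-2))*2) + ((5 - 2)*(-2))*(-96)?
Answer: 590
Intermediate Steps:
(6 + (2 - 1*(-2))*2) + ((5 - 2)*(-2))*(-96) = (6 + (2 + 2)*2) + (3*(-2))*(-96) = (6 + 4*2) - 6*(-96) = (6 + 8) + 576 = 14 + 576 = 590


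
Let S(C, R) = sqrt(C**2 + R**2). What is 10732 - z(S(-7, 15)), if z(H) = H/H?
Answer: 10731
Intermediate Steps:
z(H) = 1
10732 - z(S(-7, 15)) = 10732 - 1*1 = 10732 - 1 = 10731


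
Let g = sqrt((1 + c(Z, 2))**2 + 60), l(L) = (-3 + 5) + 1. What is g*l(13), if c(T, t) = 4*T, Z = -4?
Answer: 3*sqrt(285) ≈ 50.646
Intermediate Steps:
l(L) = 3 (l(L) = 2 + 1 = 3)
g = sqrt(285) (g = sqrt((1 + 4*(-4))**2 + 60) = sqrt((1 - 16)**2 + 60) = sqrt((-15)**2 + 60) = sqrt(225 + 60) = sqrt(285) ≈ 16.882)
g*l(13) = sqrt(285)*3 = 3*sqrt(285)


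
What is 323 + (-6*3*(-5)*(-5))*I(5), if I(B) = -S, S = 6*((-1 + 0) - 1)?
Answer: -5077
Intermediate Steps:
S = -12 (S = 6*(-1 - 1) = 6*(-2) = -12)
I(B) = 12 (I(B) = -1*(-12) = 12)
323 + (-6*3*(-5)*(-5))*I(5) = 323 - 6*3*(-5)*(-5)*12 = 323 - (-90)*(-5)*12 = 323 - 6*75*12 = 323 - 450*12 = 323 - 5400 = -5077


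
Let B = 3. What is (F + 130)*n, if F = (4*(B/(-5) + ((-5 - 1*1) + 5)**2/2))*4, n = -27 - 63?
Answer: -11556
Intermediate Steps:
n = -90
F = -8/5 (F = (4*(3/(-5) + ((-5 - 1*1) + 5)**2/2))*4 = (4*(3*(-1/5) + ((-5 - 1) + 5)**2*(1/2)))*4 = (4*(-3/5 + (-6 + 5)**2*(1/2)))*4 = (4*(-3/5 + (-1)**2*(1/2)))*4 = (4*(-3/5 + 1*(1/2)))*4 = (4*(-3/5 + 1/2))*4 = (4*(-1/10))*4 = -2/5*4 = -8/5 ≈ -1.6000)
(F + 130)*n = (-8/5 + 130)*(-90) = (642/5)*(-90) = -11556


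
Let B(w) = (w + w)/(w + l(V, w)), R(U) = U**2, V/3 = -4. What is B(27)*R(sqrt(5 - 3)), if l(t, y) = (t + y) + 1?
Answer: 108/43 ≈ 2.5116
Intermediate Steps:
V = -12 (V = 3*(-4) = -12)
l(t, y) = 1 + t + y
B(w) = 2*w/(-11 + 2*w) (B(w) = (w + w)/(w + (1 - 12 + w)) = (2*w)/(w + (-11 + w)) = (2*w)/(-11 + 2*w) = 2*w/(-11 + 2*w))
B(27)*R(sqrt(5 - 3)) = (2*27/(-11 + 2*27))*(sqrt(5 - 3))**2 = (2*27/(-11 + 54))*(sqrt(2))**2 = (2*27/43)*2 = (2*27*(1/43))*2 = (54/43)*2 = 108/43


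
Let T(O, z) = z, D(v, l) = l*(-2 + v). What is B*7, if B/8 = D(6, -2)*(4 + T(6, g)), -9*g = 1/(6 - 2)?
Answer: -16016/9 ≈ -1779.6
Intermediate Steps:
g = -1/36 (g = -1/(9*(6 - 2)) = -⅑/4 = -⅑*¼ = -1/36 ≈ -0.027778)
B = -2288/9 (B = 8*((-2*(-2 + 6))*(4 - 1/36)) = 8*(-2*4*(143/36)) = 8*(-8*143/36) = 8*(-286/9) = -2288/9 ≈ -254.22)
B*7 = -2288/9*7 = -16016/9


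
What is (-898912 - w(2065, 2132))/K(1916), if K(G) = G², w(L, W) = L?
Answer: -900977/3671056 ≈ -0.24543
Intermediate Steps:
(-898912 - w(2065, 2132))/K(1916) = (-898912 - 1*2065)/(1916²) = (-898912 - 2065)/3671056 = -900977*1/3671056 = -900977/3671056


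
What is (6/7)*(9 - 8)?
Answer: 6/7 ≈ 0.85714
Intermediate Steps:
(6/7)*(9 - 8) = (6*(1/7))*1 = (6/7)*1 = 6/7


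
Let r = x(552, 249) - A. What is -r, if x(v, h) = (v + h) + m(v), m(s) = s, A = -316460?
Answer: -317813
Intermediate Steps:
x(v, h) = h + 2*v (x(v, h) = (v + h) + v = (h + v) + v = h + 2*v)
r = 317813 (r = (249 + 2*552) - 1*(-316460) = (249 + 1104) + 316460 = 1353 + 316460 = 317813)
-r = -1*317813 = -317813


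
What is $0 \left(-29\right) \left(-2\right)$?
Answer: $0$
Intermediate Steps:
$0 \left(-29\right) \left(-2\right) = 0 \left(-2\right) = 0$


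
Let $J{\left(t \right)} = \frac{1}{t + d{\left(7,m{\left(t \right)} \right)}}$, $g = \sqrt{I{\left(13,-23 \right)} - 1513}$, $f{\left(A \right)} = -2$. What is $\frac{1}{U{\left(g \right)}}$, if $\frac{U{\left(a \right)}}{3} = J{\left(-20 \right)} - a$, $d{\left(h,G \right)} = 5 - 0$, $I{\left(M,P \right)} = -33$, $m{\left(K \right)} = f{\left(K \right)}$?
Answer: $\frac{5 i}{- i + 15 \sqrt{1546}} \approx -1.4374 \cdot 10^{-5} + 0.0084776 i$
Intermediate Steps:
$m{\left(K \right)} = -2$
$d{\left(h,G \right)} = 5$ ($d{\left(h,G \right)} = 5 + 0 = 5$)
$g = i \sqrt{1546}$ ($g = \sqrt{-33 - 1513} = \sqrt{-1546} = i \sqrt{1546} \approx 39.319 i$)
$J{\left(t \right)} = \frac{1}{5 + t}$ ($J{\left(t \right)} = \frac{1}{t + 5} = \frac{1}{5 + t}$)
$U{\left(a \right)} = - \frac{1}{5} - 3 a$ ($U{\left(a \right)} = 3 \left(\frac{1}{5 - 20} - a\right) = 3 \left(\frac{1}{-15} - a\right) = 3 \left(- \frac{1}{15} - a\right) = - \frac{1}{5} - 3 a$)
$\frac{1}{U{\left(g \right)}} = \frac{1}{- \frac{1}{5} - 3 i \sqrt{1546}}$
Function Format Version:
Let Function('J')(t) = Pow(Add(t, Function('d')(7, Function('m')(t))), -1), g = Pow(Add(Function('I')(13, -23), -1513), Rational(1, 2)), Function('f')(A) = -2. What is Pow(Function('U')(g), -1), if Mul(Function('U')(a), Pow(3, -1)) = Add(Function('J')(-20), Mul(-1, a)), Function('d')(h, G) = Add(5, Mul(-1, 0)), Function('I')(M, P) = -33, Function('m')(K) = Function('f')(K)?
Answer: Mul(5, I, Pow(Add(Mul(-1, I), Mul(15, Pow(1546, Rational(1, 2)))), -1)) ≈ Add(-1.4374e-5, Mul(0.0084776, I))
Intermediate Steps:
Function('m')(K) = -2
Function('d')(h, G) = 5 (Function('d')(h, G) = Add(5, 0) = 5)
g = Mul(I, Pow(1546, Rational(1, 2))) (g = Pow(Add(-33, -1513), Rational(1, 2)) = Pow(-1546, Rational(1, 2)) = Mul(I, Pow(1546, Rational(1, 2))) ≈ Mul(39.319, I))
Function('J')(t) = Pow(Add(5, t), -1) (Function('J')(t) = Pow(Add(t, 5), -1) = Pow(Add(5, t), -1))
Function('U')(a) = Add(Rational(-1, 5), Mul(-3, a)) (Function('U')(a) = Mul(3, Add(Pow(Add(5, -20), -1), Mul(-1, a))) = Mul(3, Add(Pow(-15, -1), Mul(-1, a))) = Mul(3, Add(Rational(-1, 15), Mul(-1, a))) = Add(Rational(-1, 5), Mul(-3, a)))
Pow(Function('U')(g), -1) = Pow(Add(Rational(-1, 5), Mul(-3, Mul(I, Pow(1546, Rational(1, 2))))), -1) = Pow(Add(Rational(-1, 5), Mul(-3, I, Pow(1546, Rational(1, 2)))), -1)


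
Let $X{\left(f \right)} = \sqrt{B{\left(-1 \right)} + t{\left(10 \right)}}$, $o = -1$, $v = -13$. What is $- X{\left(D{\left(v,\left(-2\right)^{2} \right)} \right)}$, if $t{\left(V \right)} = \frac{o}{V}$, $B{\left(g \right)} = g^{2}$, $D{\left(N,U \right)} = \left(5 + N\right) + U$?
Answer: $- \frac{3 \sqrt{10}}{10} \approx -0.94868$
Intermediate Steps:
$D{\left(N,U \right)} = 5 + N + U$
$t{\left(V \right)} = - \frac{1}{V}$
$X{\left(f \right)} = \frac{3 \sqrt{10}}{10}$ ($X{\left(f \right)} = \sqrt{\left(-1\right)^{2} - \frac{1}{10}} = \sqrt{1 - \frac{1}{10}} = \sqrt{\frac{9}{10}} = \frac{3 \sqrt{10}}{10}$)
$- X{\left(D{\left(v,\left(-2\right)^{2} \right)} \right)} = - \frac{3 \sqrt{10}}{10}$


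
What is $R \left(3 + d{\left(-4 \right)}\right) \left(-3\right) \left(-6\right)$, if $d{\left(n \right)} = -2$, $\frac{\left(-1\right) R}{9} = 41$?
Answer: $-6642$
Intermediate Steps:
$R = -369$ ($R = \left(-9\right) 41 = -369$)
$R \left(3 + d{\left(-4 \right)}\right) \left(-3\right) \left(-6\right) = - 369 \left(3 - 2\right) \left(-3\right) \left(-6\right) = - 369 \cdot 1 \left(-3\right) \left(-6\right) = \left(-369\right) \left(-3\right) \left(-6\right) = 1107 \left(-6\right) = -6642$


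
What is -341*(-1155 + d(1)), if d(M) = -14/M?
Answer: 398629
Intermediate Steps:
-341*(-1155 + d(1)) = -341*(-1155 - 14/1) = -341*(-1155 - 14*1) = -341*(-1155 - 14) = -341*(-1169) = 398629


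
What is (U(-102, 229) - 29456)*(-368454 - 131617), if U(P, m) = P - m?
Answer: 14895614877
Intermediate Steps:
(U(-102, 229) - 29456)*(-368454 - 131617) = ((-102 - 1*229) - 29456)*(-368454 - 131617) = ((-102 - 229) - 29456)*(-500071) = (-331 - 29456)*(-500071) = -29787*(-500071) = 14895614877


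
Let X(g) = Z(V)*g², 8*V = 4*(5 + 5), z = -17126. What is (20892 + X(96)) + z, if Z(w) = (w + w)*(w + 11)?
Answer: 1478326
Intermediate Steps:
V = 5 (V = (4*(5 + 5))/8 = (4*10)/8 = (⅛)*40 = 5)
Z(w) = 2*w*(11 + w) (Z(w) = (2*w)*(11 + w) = 2*w*(11 + w))
X(g) = 160*g² (X(g) = (2*5*(11 + 5))*g² = (2*5*16)*g² = 160*g²)
(20892 + X(96)) + z = (20892 + 160*96²) - 17126 = (20892 + 160*9216) - 17126 = (20892 + 1474560) - 17126 = 1495452 - 17126 = 1478326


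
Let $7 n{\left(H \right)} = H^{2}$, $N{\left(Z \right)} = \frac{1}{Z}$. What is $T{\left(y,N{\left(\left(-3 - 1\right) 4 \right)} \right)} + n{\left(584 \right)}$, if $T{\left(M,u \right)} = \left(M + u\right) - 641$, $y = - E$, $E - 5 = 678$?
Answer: $\frac{5308601}{112} \approx 47398.0$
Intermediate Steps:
$E = 683$ ($E = 5 + 678 = 683$)
$y = -683$ ($y = \left(-1\right) 683 = -683$)
$T{\left(M,u \right)} = -641 + M + u$
$n{\left(H \right)} = \frac{H^{2}}{7}$
$T{\left(y,N{\left(\left(-3 - 1\right) 4 \right)} \right)} + n{\left(584 \right)} = \left(-641 - 683 + \frac{1}{\left(-3 - 1\right) 4}\right) + \frac{584^{2}}{7} = \left(-641 - 683 + \frac{1}{\left(-4\right) 4}\right) + \frac{1}{7} \cdot 341056 = \left(-641 - 683 + \frac{1}{-16}\right) + \frac{341056}{7} = \left(-641 - 683 - \frac{1}{16}\right) + \frac{341056}{7} = - \frac{21185}{16} + \frac{341056}{7} = \frac{5308601}{112}$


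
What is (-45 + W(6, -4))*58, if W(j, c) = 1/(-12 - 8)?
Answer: -26129/10 ≈ -2612.9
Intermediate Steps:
W(j, c) = -1/20 (W(j, c) = 1/(-20) = -1/20)
(-45 + W(6, -4))*58 = (-45 - 1/20)*58 = -901/20*58 = -26129/10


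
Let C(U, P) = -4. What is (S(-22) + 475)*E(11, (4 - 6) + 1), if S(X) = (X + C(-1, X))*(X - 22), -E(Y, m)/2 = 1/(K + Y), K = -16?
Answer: 3238/5 ≈ 647.60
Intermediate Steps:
E(Y, m) = -2/(-16 + Y)
S(X) = (-22 + X)*(-4 + X) (S(X) = (X - 4)*(X - 22) = (-4 + X)*(-22 + X) = (-22 + X)*(-4 + X))
(S(-22) + 475)*E(11, (4 - 6) + 1) = ((88 + (-22)² - 26*(-22)) + 475)*(-2/(-16 + 11)) = ((88 + 484 + 572) + 475)*(-2/(-5)) = (1144 + 475)*(-2*(-⅕)) = 1619*(⅖) = 3238/5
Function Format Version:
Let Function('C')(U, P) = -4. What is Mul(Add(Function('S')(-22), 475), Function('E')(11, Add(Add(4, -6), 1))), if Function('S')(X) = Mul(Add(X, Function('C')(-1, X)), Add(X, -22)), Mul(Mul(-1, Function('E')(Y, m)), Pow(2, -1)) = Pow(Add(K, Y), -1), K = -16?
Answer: Rational(3238, 5) ≈ 647.60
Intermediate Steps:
Function('E')(Y, m) = Mul(-2, Pow(Add(-16, Y), -1))
Function('S')(X) = Mul(Add(-22, X), Add(-4, X)) (Function('S')(X) = Mul(Add(X, -4), Add(X, -22)) = Mul(Add(-4, X), Add(-22, X)) = Mul(Add(-22, X), Add(-4, X)))
Mul(Add(Function('S')(-22), 475), Function('E')(11, Add(Add(4, -6), 1))) = Mul(Add(Add(88, Pow(-22, 2), Mul(-26, -22)), 475), Mul(-2, Pow(Add(-16, 11), -1))) = Mul(Add(Add(88, 484, 572), 475), Mul(-2, Pow(-5, -1))) = Mul(Add(1144, 475), Mul(-2, Rational(-1, 5))) = Mul(1619, Rational(2, 5)) = Rational(3238, 5)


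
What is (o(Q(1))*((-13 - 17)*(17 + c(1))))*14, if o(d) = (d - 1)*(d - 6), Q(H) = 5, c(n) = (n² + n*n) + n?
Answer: 33600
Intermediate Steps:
c(n) = n + 2*n² (c(n) = (n² + n²) + n = 2*n² + n = n + 2*n²)
o(d) = (-1 + d)*(-6 + d)
(o(Q(1))*((-13 - 17)*(17 + c(1))))*14 = ((6 + 5² - 7*5)*((-13 - 17)*(17 + 1*(1 + 2*1))))*14 = ((6 + 25 - 35)*(-30*(17 + 1*(1 + 2))))*14 = -(-120)*(17 + 1*3)*14 = -(-120)*(17 + 3)*14 = -(-120)*20*14 = -4*(-600)*14 = 2400*14 = 33600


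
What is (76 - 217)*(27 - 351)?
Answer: 45684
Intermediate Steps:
(76 - 217)*(27 - 351) = -141*(-324) = 45684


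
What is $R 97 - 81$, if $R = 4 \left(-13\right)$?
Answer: $-5125$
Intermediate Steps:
$R = -52$
$R 97 - 81 = \left(-52\right) 97 - 81 = -5044 - 81 = -5125$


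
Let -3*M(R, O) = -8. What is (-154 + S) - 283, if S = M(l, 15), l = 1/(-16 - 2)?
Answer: -1303/3 ≈ -434.33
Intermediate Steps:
l = -1/18 (l = 1/(-18) = -1/18 ≈ -0.055556)
M(R, O) = 8/3 (M(R, O) = -⅓*(-8) = 8/3)
S = 8/3 ≈ 2.6667
(-154 + S) - 283 = (-154 + 8/3) - 283 = -454/3 - 283 = -1303/3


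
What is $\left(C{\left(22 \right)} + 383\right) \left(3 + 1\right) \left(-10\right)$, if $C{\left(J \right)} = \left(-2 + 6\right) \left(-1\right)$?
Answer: $-15160$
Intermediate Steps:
$C{\left(J \right)} = -4$ ($C{\left(J \right)} = 4 \left(-1\right) = -4$)
$\left(C{\left(22 \right)} + 383\right) \left(3 + 1\right) \left(-10\right) = \left(-4 + 383\right) \left(3 + 1\right) \left(-10\right) = 379 \cdot 4 \left(-10\right) = 379 \left(-40\right) = -15160$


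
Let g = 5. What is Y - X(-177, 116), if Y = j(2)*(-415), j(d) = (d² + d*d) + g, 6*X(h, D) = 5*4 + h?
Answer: -32213/6 ≈ -5368.8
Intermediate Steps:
X(h, D) = 10/3 + h/6 (X(h, D) = (5*4 + h)/6 = (20 + h)/6 = 10/3 + h/6)
j(d) = 5 + 2*d² (j(d) = (d² + d*d) + 5 = (d² + d²) + 5 = 2*d² + 5 = 5 + 2*d²)
Y = -5395 (Y = (5 + 2*2²)*(-415) = (5 + 2*4)*(-415) = (5 + 8)*(-415) = 13*(-415) = -5395)
Y - X(-177, 116) = -5395 - (10/3 + (⅙)*(-177)) = -5395 - (10/3 - 59/2) = -5395 - 1*(-157/6) = -5395 + 157/6 = -32213/6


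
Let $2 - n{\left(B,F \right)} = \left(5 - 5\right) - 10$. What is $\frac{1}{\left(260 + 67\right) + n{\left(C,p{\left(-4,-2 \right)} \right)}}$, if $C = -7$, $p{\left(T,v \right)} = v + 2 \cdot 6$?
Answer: $\frac{1}{339} \approx 0.0029499$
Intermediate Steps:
$p{\left(T,v \right)} = 12 + v$ ($p{\left(T,v \right)} = v + 12 = 12 + v$)
$n{\left(B,F \right)} = 12$ ($n{\left(B,F \right)} = 2 - \left(\left(5 - 5\right) - 10\right) = 2 - \left(0 - 10\right) = 2 - -10 = 2 + 10 = 12$)
$\frac{1}{\left(260 + 67\right) + n{\left(C,p{\left(-4,-2 \right)} \right)}} = \frac{1}{\left(260 + 67\right) + 12} = \frac{1}{327 + 12} = \frac{1}{339}$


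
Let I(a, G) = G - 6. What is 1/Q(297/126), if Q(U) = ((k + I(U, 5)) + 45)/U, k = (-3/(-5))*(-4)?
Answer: 165/2912 ≈ 0.056662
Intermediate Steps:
I(a, G) = -6 + G
k = -12/5 (k = -1/5*(-3)*(-4) = (3/5)*(-4) = -12/5 ≈ -2.4000)
Q(U) = 208/(5*U) (Q(U) = ((-12/5 + (-6 + 5)) + 45)/U = ((-12/5 - 1) + 45)/U = (-17/5 + 45)/U = 208/(5*U))
1/Q(297/126) = 1/(208/(5*((297/126)))) = 1/(208/(5*((297*(1/126))))) = 1/(208/(5*(33/14))) = 1/((208/5)*(14/33)) = 1/(2912/165) = 165/2912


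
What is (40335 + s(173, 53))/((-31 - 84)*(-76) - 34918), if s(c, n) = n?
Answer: -20194/13089 ≈ -1.5428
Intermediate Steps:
(40335 + s(173, 53))/((-31 - 84)*(-76) - 34918) = (40335 + 53)/((-31 - 84)*(-76) - 34918) = 40388/(-115*(-76) - 34918) = 40388/(8740 - 34918) = 40388/(-26178) = 40388*(-1/26178) = -20194/13089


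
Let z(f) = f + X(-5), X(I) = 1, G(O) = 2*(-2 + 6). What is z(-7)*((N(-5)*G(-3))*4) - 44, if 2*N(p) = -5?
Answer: 436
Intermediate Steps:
G(O) = 8 (G(O) = 2*4 = 8)
N(p) = -5/2 (N(p) = (½)*(-5) = -5/2)
z(f) = 1 + f (z(f) = f + 1 = 1 + f)
z(-7)*((N(-5)*G(-3))*4) - 44 = (1 - 7)*(-5/2*8*4) - 44 = -(-120)*4 - 44 = -6*(-80) - 44 = 480 - 44 = 436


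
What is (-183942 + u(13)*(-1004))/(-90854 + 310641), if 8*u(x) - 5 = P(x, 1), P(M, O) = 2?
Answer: -369641/439574 ≈ -0.84091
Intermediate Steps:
u(x) = 7/8 (u(x) = 5/8 + (⅛)*2 = 5/8 + ¼ = 7/8)
(-183942 + u(13)*(-1004))/(-90854 + 310641) = (-183942 + (7/8)*(-1004))/(-90854 + 310641) = (-183942 - 1757/2)/219787 = -369641/2*1/219787 = -369641/439574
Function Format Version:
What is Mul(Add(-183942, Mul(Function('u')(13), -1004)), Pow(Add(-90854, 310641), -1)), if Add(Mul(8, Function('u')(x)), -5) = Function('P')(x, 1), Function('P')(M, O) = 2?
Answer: Rational(-369641, 439574) ≈ -0.84091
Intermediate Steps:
Function('u')(x) = Rational(7, 8) (Function('u')(x) = Add(Rational(5, 8), Mul(Rational(1, 8), 2)) = Add(Rational(5, 8), Rational(1, 4)) = Rational(7, 8))
Mul(Add(-183942, Mul(Function('u')(13), -1004)), Pow(Add(-90854, 310641), -1)) = Mul(Add(-183942, Mul(Rational(7, 8), -1004)), Pow(Add(-90854, 310641), -1)) = Mul(Add(-183942, Rational(-1757, 2)), Pow(219787, -1)) = Mul(Rational(-369641, 2), Rational(1, 219787)) = Rational(-369641, 439574)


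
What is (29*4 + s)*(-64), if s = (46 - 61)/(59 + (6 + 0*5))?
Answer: -96320/13 ≈ -7409.2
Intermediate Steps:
s = -3/13 (s = -15/(59 + (6 + 0)) = -15/(59 + 6) = -15/65 = -15*1/65 = -3/13 ≈ -0.23077)
(29*4 + s)*(-64) = (29*4 - 3/13)*(-64) = (116 - 3/13)*(-64) = (1505/13)*(-64) = -96320/13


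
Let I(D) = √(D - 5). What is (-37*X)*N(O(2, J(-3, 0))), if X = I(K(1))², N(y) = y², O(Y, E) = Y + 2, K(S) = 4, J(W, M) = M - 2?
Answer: 592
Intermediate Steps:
J(W, M) = -2 + M
I(D) = √(-5 + D)
O(Y, E) = 2 + Y
X = -1 (X = (√(-5 + 4))² = (√(-1))² = I² = -1)
(-37*X)*N(O(2, J(-3, 0))) = (-37*(-1))*(2 + 2)² = 37*4² = 37*16 = 592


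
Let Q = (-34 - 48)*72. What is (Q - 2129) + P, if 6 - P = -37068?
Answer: 29041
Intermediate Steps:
P = 37074 (P = 6 - 1*(-37068) = 6 + 37068 = 37074)
Q = -5904 (Q = -82*72 = -5904)
(Q - 2129) + P = (-5904 - 2129) + 37074 = -8033 + 37074 = 29041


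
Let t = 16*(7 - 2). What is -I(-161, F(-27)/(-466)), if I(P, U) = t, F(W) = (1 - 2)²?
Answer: -80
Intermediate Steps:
F(W) = 1 (F(W) = (-1)² = 1)
t = 80 (t = 16*5 = 80)
I(P, U) = 80
-I(-161, F(-27)/(-466)) = -1*80 = -80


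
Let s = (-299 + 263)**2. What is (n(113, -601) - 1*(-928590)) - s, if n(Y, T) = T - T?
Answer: 927294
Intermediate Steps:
n(Y, T) = 0
s = 1296 (s = (-36)**2 = 1296)
(n(113, -601) - 1*(-928590)) - s = (0 - 1*(-928590)) - 1*1296 = (0 + 928590) - 1296 = 928590 - 1296 = 927294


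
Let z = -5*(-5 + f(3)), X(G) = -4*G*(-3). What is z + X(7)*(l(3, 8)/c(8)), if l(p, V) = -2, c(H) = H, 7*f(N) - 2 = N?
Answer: 3/7 ≈ 0.42857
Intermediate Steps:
f(N) = 2/7 + N/7
X(G) = 12*G
z = 150/7 (z = -5*(-5 + (2/7 + (⅐)*3)) = -5*(-5 + (2/7 + 3/7)) = -5*(-5 + 5/7) = -5*(-30/7) = 150/7 ≈ 21.429)
z + X(7)*(l(3, 8)/c(8)) = 150/7 + (12*7)*(-2/8) = 150/7 + 84*(-2*⅛) = 150/7 + 84*(-¼) = 150/7 - 21 = 3/7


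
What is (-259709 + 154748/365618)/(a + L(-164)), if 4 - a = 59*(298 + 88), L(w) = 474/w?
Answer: 353919940634/31033938363 ≈ 11.404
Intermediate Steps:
a = -22770 (a = 4 - 59*(298 + 88) = 4 - 59*386 = 4 - 1*22774 = 4 - 22774 = -22770)
(-259709 + 154748/365618)/(a + L(-164)) = (-259709 + 154748/365618)/(-22770 + 474/(-164)) = (-259709 + 154748*(1/365618))/(-22770 + 474*(-1/164)) = (-259709 + 7034/16619)/(-22770 - 237/82) = -4316096837/(16619*(-1867377/82)) = -4316096837/16619*(-82/1867377) = 353919940634/31033938363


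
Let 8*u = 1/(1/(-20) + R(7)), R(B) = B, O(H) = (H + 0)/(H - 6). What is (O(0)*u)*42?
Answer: 0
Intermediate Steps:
O(H) = H/(-6 + H)
u = 5/278 (u = 1/(8*(1/(-20) + 7)) = 1/(8*(-1/20 + 7)) = 1/(8*(139/20)) = (⅛)*(20/139) = 5/278 ≈ 0.017986)
(O(0)*u)*42 = ((0/(-6 + 0))*(5/278))*42 = ((0/(-6))*(5/278))*42 = ((0*(-⅙))*(5/278))*42 = (0*(5/278))*42 = 0*42 = 0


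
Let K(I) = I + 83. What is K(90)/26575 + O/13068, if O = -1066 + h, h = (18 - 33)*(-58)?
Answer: -736984/86820525 ≈ -0.0084886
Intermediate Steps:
h = 870 (h = -15*(-58) = 870)
K(I) = 83 + I
O = -196 (O = -1066 + 870 = -196)
K(90)/26575 + O/13068 = (83 + 90)/26575 - 196/13068 = 173*(1/26575) - 196*1/13068 = 173/26575 - 49/3267 = -736984/86820525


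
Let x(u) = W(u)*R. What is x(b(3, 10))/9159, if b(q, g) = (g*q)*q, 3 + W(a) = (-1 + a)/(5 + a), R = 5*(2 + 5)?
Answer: -1372/174021 ≈ -0.0078841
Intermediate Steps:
R = 35 (R = 5*7 = 35)
W(a) = -3 + (-1 + a)/(5 + a)
b(q, g) = g*q²
x(u) = 70*(-8 - u)/(5 + u) (x(u) = (2*(-8 - u)/(5 + u))*35 = 70*(-8 - u)/(5 + u))
x(b(3, 10))/9159 = (70*(-8 - 10*3²)/(5 + 10*3²))/9159 = (70*(-8 - 10*9)/(5 + 10*9))*(1/9159) = (70*(-8 - 1*90)/(5 + 90))*(1/9159) = (70*(-8 - 90)/95)*(1/9159) = (70*(1/95)*(-98))*(1/9159) = -1372/19*1/9159 = -1372/174021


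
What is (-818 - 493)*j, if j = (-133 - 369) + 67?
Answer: 570285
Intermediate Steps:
j = -435 (j = -502 + 67 = -435)
(-818 - 493)*j = (-818 - 493)*(-435) = -1311*(-435) = 570285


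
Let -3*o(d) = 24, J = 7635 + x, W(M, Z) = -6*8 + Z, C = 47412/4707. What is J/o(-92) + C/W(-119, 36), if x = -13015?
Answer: 702557/1046 ≈ 671.66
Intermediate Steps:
C = 5268/523 (C = 47412*(1/4707) = 5268/523 ≈ 10.073)
W(M, Z) = -48 + Z
J = -5380 (J = 7635 - 13015 = -5380)
o(d) = -8 (o(d) = -⅓*24 = -8)
J/o(-92) + C/W(-119, 36) = -5380/(-8) + 5268/(523*(-48 + 36)) = -5380*(-⅛) + (5268/523)/(-12) = 1345/2 + (5268/523)*(-1/12) = 1345/2 - 439/523 = 702557/1046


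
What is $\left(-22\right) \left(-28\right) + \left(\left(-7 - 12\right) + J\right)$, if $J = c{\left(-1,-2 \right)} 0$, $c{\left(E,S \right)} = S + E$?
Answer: $597$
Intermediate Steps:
$c{\left(E,S \right)} = E + S$
$J = 0$ ($J = \left(-1 - 2\right) 0 = \left(-3\right) 0 = 0$)
$\left(-22\right) \left(-28\right) + \left(\left(-7 - 12\right) + J\right) = \left(-22\right) \left(-28\right) + \left(\left(-7 - 12\right) + 0\right) = 616 + \left(-19 + 0\right) = 616 - 19 = 597$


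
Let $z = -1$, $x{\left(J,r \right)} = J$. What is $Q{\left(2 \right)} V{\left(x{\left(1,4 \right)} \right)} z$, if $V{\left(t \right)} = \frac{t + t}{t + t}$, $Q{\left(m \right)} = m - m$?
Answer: $0$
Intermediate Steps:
$Q{\left(m \right)} = 0$
$V{\left(t \right)} = 1$ ($V{\left(t \right)} = \frac{2 t}{2 t} = 2 t \frac{1}{2 t} = 1$)
$Q{\left(2 \right)} V{\left(x{\left(1,4 \right)} \right)} z = 0 \cdot 1 \left(-1\right) = 0 \left(-1\right) = 0$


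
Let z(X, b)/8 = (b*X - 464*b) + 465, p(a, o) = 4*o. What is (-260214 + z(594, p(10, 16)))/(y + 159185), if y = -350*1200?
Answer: 189934/260815 ≈ 0.72823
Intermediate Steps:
z(X, b) = 3720 - 3712*b + 8*X*b (z(X, b) = 8*((b*X - 464*b) + 465) = 8*((X*b - 464*b) + 465) = 8*((-464*b + X*b) + 465) = 8*(465 - 464*b + X*b) = 3720 - 3712*b + 8*X*b)
y = -420000
(-260214 + z(594, p(10, 16)))/(y + 159185) = (-260214 + (3720 - 14848*16 + 8*594*(4*16)))/(-420000 + 159185) = (-260214 + (3720 - 3712*64 + 8*594*64))/(-260815) = (-260214 + (3720 - 237568 + 304128))*(-1/260815) = (-260214 + 70280)*(-1/260815) = -189934*(-1/260815) = 189934/260815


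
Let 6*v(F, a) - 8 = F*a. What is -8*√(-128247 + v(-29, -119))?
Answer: -4*I*√510682 ≈ -2858.5*I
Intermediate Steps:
v(F, a) = 4/3 + F*a/6 (v(F, a) = 4/3 + (F*a)/6 = 4/3 + F*a/6)
-8*√(-128247 + v(-29, -119)) = -8*√(-128247 + (4/3 + (⅙)*(-29)*(-119))) = -8*√(-128247 + (4/3 + 3451/6)) = -8*√(-128247 + 1153/2) = -4*I*√510682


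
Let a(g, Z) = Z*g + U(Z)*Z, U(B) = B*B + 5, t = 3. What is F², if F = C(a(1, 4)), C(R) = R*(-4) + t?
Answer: 121801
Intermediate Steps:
U(B) = 5 + B² (U(B) = B² + 5 = 5 + B²)
a(g, Z) = Z*g + Z*(5 + Z²) (a(g, Z) = Z*g + (5 + Z²)*Z = Z*g + Z*(5 + Z²))
C(R) = 3 - 4*R (C(R) = R*(-4) + 3 = -4*R + 3 = 3 - 4*R)
F = -349 (F = 3 - 16*(5 + 1 + 4²) = 3 - 16*(5 + 1 + 16) = 3 - 16*22 = 3 - 4*88 = 3 - 352 = -349)
F² = (-349)² = 121801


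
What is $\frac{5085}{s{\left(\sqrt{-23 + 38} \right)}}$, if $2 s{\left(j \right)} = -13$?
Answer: $- \frac{10170}{13} \approx -782.31$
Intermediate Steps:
$s{\left(j \right)} = - \frac{13}{2}$ ($s{\left(j \right)} = \frac{1}{2} \left(-13\right) = - \frac{13}{2}$)
$\frac{5085}{s{\left(\sqrt{-23 + 38} \right)}} = \frac{5085}{- \frac{13}{2}} = 5085 \left(- \frac{2}{13}\right) = - \frac{10170}{13}$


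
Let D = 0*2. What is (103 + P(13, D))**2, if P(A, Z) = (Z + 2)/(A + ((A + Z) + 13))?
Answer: 16152361/1521 ≈ 10620.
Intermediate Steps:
D = 0
P(A, Z) = (2 + Z)/(13 + Z + 2*A) (P(A, Z) = (2 + Z)/(A + (13 + A + Z)) = (2 + Z)/(13 + Z + 2*A))
(103 + P(13, D))**2 = (103 + (2 + 0)/(13 + 0 + 2*13))**2 = (103 + 2/(13 + 0 + 26))**2 = (103 + 2/39)**2 = (4019/39)**2 = 16152361/1521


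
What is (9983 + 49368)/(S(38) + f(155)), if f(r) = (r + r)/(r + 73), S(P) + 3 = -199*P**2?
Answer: -6766014/32758771 ≈ -0.20654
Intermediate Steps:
S(P) = -3 - 199*P**2
f(r) = 2*r/(73 + r) (f(r) = (2*r)/(73 + r) = 2*r/(73 + r))
(9983 + 49368)/(S(38) + f(155)) = (9983 + 49368)/((-3 - 199*38**2) + 2*155/(73 + 155)) = 59351/((-3 - 199*1444) + 2*155/228) = 59351/((-3 - 287356) + 2*155*(1/228)) = 59351/(-287359 + 155/114) = 59351/(-32758771/114) = 59351*(-114/32758771) = -6766014/32758771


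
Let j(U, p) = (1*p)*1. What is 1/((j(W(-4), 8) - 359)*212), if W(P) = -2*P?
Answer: -1/74412 ≈ -1.3439e-5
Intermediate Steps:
j(U, p) = p (j(U, p) = p*1 = p)
1/((j(W(-4), 8) - 359)*212) = 1/((8 - 359)*212) = 1/(-351*212) = 1/(-74412) = -1/74412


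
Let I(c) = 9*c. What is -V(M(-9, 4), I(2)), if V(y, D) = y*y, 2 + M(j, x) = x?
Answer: -4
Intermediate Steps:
M(j, x) = -2 + x
V(y, D) = y²
-V(M(-9, 4), I(2)) = -(-2 + 4)² = -1*2² = -1*4 = -4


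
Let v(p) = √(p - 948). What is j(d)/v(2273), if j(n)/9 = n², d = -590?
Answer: 626580*√53/53 ≈ 86067.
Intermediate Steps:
v(p) = √(-948 + p)
j(n) = 9*n²
j(d)/v(2273) = (9*(-590)²)/(√(-948 + 2273)) = (9*348100)/(√1325) = 3132900/((5*√53)) = 3132900*(√53/265) = 626580*√53/53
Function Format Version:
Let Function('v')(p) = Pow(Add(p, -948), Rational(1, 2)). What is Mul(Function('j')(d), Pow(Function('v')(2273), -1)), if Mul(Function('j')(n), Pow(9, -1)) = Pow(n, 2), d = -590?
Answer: Mul(Rational(626580, 53), Pow(53, Rational(1, 2))) ≈ 86067.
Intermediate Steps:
Function('v')(p) = Pow(Add(-948, p), Rational(1, 2))
Function('j')(n) = Mul(9, Pow(n, 2))
Mul(Function('j')(d), Pow(Function('v')(2273), -1)) = Mul(Mul(9, Pow(-590, 2)), Pow(Pow(Add(-948, 2273), Rational(1, 2)), -1)) = Mul(Mul(9, 348100), Pow(Pow(1325, Rational(1, 2)), -1)) = Mul(3132900, Pow(Mul(5, Pow(53, Rational(1, 2))), -1)) = Mul(3132900, Mul(Rational(1, 265), Pow(53, Rational(1, 2)))) = Mul(Rational(626580, 53), Pow(53, Rational(1, 2)))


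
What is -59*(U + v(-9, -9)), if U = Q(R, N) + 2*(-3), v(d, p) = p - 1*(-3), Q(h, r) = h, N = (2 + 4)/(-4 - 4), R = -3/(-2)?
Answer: 1239/2 ≈ 619.50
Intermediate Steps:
R = 3/2 (R = -3*(-½) = 3/2 ≈ 1.5000)
N = -¾ (N = 6/(-8) = 6*(-⅛) = -¾ ≈ -0.75000)
v(d, p) = 3 + p (v(d, p) = p + 3 = 3 + p)
U = -9/2 (U = 3/2 + 2*(-3) = 3/2 - 6 = -9/2 ≈ -4.5000)
-59*(U + v(-9, -9)) = -59*(-9/2 + (3 - 9)) = -59*(-9/2 - 6) = -59*(-21/2) = 1239/2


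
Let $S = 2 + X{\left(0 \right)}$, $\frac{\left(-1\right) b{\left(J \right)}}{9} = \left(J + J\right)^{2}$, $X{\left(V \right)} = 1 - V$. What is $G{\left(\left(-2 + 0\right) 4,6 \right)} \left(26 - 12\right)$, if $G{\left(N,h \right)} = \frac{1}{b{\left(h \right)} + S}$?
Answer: $- \frac{14}{1293} \approx -0.010828$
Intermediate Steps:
$b{\left(J \right)} = - 36 J^{2}$ ($b{\left(J \right)} = - 9 \left(J + J\right)^{2} = - 9 \left(2 J\right)^{2} = - 9 \cdot 4 J^{2} = - 36 J^{2}$)
$S = 3$ ($S = 2 + \left(1 - 0\right) = 2 + \left(1 + 0\right) = 2 + 1 = 3$)
$G{\left(N,h \right)} = \frac{1}{3 - 36 h^{2}}$ ($G{\left(N,h \right)} = \frac{1}{- 36 h^{2} + 3} = \frac{1}{3 - 36 h^{2}}$)
$G{\left(\left(-2 + 0\right) 4,6 \right)} \left(26 - 12\right) = - \frac{1}{-3 + 36 \cdot 6^{2}} \left(26 - 12\right) = - \frac{1}{-3 + 36 \cdot 36} \cdot 14 = - \frac{1}{-3 + 1296} \cdot 14 = - \frac{1}{1293} \cdot 14 = \left(-1\right) \frac{1}{1293} \cdot 14 = \left(- \frac{1}{1293}\right) 14 = - \frac{14}{1293}$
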